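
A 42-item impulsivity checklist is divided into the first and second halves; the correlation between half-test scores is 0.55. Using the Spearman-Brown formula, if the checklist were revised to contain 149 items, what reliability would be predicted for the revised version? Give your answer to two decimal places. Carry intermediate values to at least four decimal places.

0.90

Spearman-Brown correction (n = 2): r_full = 2·0.55/(1 + 0.55) = 0.7097
Then adjust to 149 items: n = 149/42 = 3.5476
r_new = n·r_full / (1 + (n − 1)·r_full) = 2.5177 / 2.8080 ≈ 0.8966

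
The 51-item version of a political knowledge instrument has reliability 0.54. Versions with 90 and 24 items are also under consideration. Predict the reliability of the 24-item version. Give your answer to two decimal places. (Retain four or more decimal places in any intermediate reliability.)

0.36

Only the ratio of lengths matters: n = 24/51 = 0.4706
r_{24} = n·r / (1 + (n − 1)·r) = 0.2541 / 0.7141 ≈ 0.3558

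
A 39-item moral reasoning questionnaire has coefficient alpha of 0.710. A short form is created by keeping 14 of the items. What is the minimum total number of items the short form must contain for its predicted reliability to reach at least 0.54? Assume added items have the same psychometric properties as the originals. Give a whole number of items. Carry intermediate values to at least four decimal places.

19

First, r for the 14-item form: n = 14/39 = 0.3590, so r_14 = 0.3590·0.710/(1 + (0.3590 − 1)·0.710) = 0.4678
Then solve for n' with r_old = 0.4678, r_target = 0.54: n' = 0.54(1 − 0.4678)/[0.4678(1 − 0.54)] = 1.3355
Total items = 1.3355 × 14 = 18.70, rounded up to 19.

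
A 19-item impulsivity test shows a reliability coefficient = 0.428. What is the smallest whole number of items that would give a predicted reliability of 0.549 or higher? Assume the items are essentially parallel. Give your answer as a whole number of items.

Rearranging the Spearman-Brown formula for n,
n = r*(1 − r) / [ r (1 − r*) ]
n = [0.549 × 0.572] / [0.428 × 0.451]
  = 0.314028 / 0.193028 = 1.6269
Items needed = n × 19 = 1.6269 × 19 ≈ 30.91 → round up to 31

31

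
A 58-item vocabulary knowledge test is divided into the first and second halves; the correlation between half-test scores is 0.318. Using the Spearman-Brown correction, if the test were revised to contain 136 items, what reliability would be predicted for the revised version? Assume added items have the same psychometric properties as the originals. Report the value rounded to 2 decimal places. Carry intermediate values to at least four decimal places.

First correct the split-half correlation to full-test reliability: r_full = 2 × 0.318 / (1 + 0.318) ≈ 0.4825
Then adjust to 136 items: n = 136/58 = 2.3448
r_new = n·r_full / (1 + (n − 1)·r_full) = 1.1314 / 1.6489 ≈ 0.6862

0.69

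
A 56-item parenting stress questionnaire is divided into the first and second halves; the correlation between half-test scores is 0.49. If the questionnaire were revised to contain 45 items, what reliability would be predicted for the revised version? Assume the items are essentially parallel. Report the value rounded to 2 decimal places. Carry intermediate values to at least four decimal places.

0.61

First correct the split-half correlation to full-test reliability: r_full = 2 × 0.49 / (1 + 0.49) ≈ 0.6577
Then adjust to 45 items: n = 45/56 = 0.8036
r_new = n·r_full / (1 + (n − 1)·r_full) = 0.5285 / 0.8708 ≈ 0.6069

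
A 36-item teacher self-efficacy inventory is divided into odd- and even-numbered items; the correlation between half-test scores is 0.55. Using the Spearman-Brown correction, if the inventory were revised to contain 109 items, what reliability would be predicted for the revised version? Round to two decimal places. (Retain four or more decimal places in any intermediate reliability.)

Full-test reliability from the split-half r: r_full = 2(0.55)/(1 + 0.55) = 0.7097
Then adjust to 109 items: n = 109/36 = 3.0278
r_new = n·r_full / (1 + (n − 1)·r_full) = 2.1488 / 2.4391 ≈ 0.8810

0.88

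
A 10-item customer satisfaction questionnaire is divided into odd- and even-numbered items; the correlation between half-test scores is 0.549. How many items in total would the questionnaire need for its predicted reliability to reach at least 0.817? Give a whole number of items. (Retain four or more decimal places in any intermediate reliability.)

r_full = 2(0.549)/(1 + 0.549) = 0.7088
Solve Spearman-Brown for n: n = 0.817(1 − 0.7088) / [0.7088(1 − 0.817)] = 1.8342
Required items = 1.8342 × 10 = 18.34, so 19 items.

19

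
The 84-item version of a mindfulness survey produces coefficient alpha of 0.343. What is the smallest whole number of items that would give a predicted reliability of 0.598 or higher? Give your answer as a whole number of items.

240

Rearranging the Spearman-Brown formula for n,
n = r_target (1 − r_old) / [ r_old (1 − r_target) ]
n = 0.598(1 − 0.343) / [0.343(1 − 0.598)]
n = 0.392886 / 0.137886 ≈ 2.8494
So the test needs 2.8494 × 84 ≈ 239.35 items; rounding up, 240.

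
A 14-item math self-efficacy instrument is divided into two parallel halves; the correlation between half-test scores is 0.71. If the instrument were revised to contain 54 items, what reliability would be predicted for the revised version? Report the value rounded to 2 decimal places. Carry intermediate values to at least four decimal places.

0.95

Full-test reliability from the split-half r: r_full = 2(0.71)/(1 + 0.71) = 0.8304
Length factor from 14 to 54 items: n = 54/14 = 3.8571
r_new = n·r_full / (1 + (n − 1)·r_full) = 3.2029 / 3.3725 ≈ 0.9497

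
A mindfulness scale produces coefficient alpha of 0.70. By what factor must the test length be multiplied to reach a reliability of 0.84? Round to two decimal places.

2.25

n = 0.84(1 − 0.70) / [0.70(1 − 0.84)]
  = 0.2520 / 0.1120 = 2.2500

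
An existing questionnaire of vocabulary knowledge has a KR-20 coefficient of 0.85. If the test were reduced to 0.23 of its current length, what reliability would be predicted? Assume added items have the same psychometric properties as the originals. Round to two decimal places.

0.57

Apply the Spearman-Brown prophecy formula, r' = nr / [1 + (n − 1)r]:
r_new = (0.23 × 0.85) / (1 + (0.23 − 1) × 0.85)
r_new = 0.1955 / 0.3455 ≈ 0.5658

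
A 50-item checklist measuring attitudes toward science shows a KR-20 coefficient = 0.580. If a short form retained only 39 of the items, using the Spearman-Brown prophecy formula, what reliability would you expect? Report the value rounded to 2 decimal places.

0.52

The new length is 39/50 = 0.78 times the old.
r_new = 0.78·0.580 / [1 + (0.78 − 1)·0.580]
r_new = 0.4524 / 0.8724 ≈ 0.5186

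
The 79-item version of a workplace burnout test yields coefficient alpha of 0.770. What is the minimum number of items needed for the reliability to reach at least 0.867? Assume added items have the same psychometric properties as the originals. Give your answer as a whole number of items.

n = 0.867 × (1 − 0.770) / [ 0.770 × (1 − 0.867) ]
  = 0.199410 / 0.102410 = 1.9472
So the test needs 1.9472 × 79 ≈ 153.83 items; rounding up, 154.

154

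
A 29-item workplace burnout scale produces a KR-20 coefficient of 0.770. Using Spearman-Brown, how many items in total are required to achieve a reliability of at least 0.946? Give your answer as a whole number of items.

152

n = [0.946 × 0.230] / [0.770 × 0.054]
  = 0.217580 / 0.041580 = 5.2328
So the test needs 5.2328 × 29 ≈ 151.75 items; rounding up, 152.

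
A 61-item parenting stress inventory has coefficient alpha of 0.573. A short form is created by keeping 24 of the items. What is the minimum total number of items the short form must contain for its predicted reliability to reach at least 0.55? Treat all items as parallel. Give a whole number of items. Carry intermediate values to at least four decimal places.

Short-form reliability: n = 24/61 = 0.3934; r_24 = n·r/(1+(n−1)r) ≈ 0.3455
Then solve for n' with r_old = 0.3455, r_target = 0.55: n' = 0.55(1 − 0.3455)/[0.3455(1 − 0.55)] = 2.3153
Total items = 2.3153 × 24 = 55.57, rounded up to 56.

56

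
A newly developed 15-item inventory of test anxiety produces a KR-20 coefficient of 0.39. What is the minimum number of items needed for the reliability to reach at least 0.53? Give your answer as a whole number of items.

Rearranging the Spearman-Brown formula for n,
n = r*(1 − r) / [ r (1 − r*) ]
n = 0.53 × (1 − 0.39) / [ 0.39 × (1 − 0.53) ]
n = 0.3233 / 0.1833 ≈ 1.7638
1.7638 × 15 = 26.46 → 27 items

27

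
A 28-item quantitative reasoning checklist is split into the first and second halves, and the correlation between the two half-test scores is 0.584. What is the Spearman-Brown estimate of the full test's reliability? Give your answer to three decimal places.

0.737

r_full = 2r_hh / (1 + r_hh) = 2 × 0.584 / (1 + 0.584)
r_full = 1.1680 / 1.5840 ≈ 0.7374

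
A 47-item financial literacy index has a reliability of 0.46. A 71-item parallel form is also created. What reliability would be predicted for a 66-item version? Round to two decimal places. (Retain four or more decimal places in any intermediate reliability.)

0.54

Only the ratio of lengths matters: n = 66/47 = 1.4043
r_{66} = n·r / (1 + (n − 1)·r) = 0.6460 / 1.1860 ≈ 0.5447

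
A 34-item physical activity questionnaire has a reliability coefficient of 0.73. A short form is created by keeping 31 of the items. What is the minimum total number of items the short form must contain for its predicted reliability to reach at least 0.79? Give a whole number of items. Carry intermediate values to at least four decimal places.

48

First, r for the 31-item form: n = 31/34 = 0.9118, so r_31 = 0.9118·0.73/(1 + (0.9118 − 1)·0.73) = 0.7114
Length factor from the short form to reach 0.79: n' = 0.79(1 − 0.7114) / [0.7114(1 − 0.79)] ≈ 1.5261
Items = 1.5261 × 31 ≈ 47.31 → 48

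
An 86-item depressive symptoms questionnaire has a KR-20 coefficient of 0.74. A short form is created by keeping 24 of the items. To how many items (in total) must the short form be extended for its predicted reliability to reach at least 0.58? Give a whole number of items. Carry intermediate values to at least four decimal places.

First, r for the 24-item form: n = 24/86 = 0.2791, so r_24 = 0.2791·0.74/(1 + (0.2791 − 1)·0.74) = 0.4427
Then solve for n' with r_old = 0.4427, r_target = 0.58: n' = 0.58(1 − 0.4427)/[0.4427(1 − 0.58)] = 1.7384
Items = 1.7384 × 24 ≈ 41.72 → 42

42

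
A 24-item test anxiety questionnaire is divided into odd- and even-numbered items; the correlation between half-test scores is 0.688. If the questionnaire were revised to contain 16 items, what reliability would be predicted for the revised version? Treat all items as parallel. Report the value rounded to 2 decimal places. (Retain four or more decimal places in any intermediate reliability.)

0.75

Full-test reliability from the split-half r: r_full = 2(0.688)/(1 + 0.688) = 0.8152
Length factor from 24 to 16 items: n = 16/24 = 0.6667
r_new = n·r_full / (1 + (n − 1)·r_full) = 0.5435 / 0.7283 ≈ 0.7463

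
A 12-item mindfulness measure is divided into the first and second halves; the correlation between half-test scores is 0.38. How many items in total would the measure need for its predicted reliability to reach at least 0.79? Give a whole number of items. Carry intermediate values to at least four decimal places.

37

Corrected full-test reliability: r_full = 2 × 0.38 / (1 + 0.38) ≈ 0.5507
n = r_tgt(1 − r_full) / [r_full(1 − r_tgt)] = 0.79 × 0.4493 / (0.5507 × 0.21) ≈ 3.0692
Items = 3.0692 × 12 ≈ 36.83 → 37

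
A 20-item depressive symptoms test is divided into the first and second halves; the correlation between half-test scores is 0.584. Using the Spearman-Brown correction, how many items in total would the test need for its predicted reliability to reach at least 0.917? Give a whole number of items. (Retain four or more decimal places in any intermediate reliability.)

Corrected full-test reliability: r_full = 2 × 0.584 / (1 + 0.584) ≈ 0.7374
n = r_tgt(1 − r_full) / [r_full(1 − r_tgt)] = 0.917 × 0.2626 / (0.7374 × 0.083) ≈ 3.9344
Items = 3.9344 × 20 ≈ 78.69 → 79

79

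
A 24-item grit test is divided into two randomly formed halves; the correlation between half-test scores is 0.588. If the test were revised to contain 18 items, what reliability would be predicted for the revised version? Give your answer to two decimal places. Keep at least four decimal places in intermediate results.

0.68

Spearman-Brown correction (n = 2): r_full = 2·0.588/(1 + 0.588) = 0.7406
Length factor from 24 to 18 items: n = 18/24 = 0.7500
r_new = n·r_full / (1 + (n − 1)·r_full) = 0.5554 / 0.8148 ≈ 0.6816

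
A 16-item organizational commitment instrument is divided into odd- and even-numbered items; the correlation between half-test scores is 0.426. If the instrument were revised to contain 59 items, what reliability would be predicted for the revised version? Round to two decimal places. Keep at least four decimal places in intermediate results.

First correct the split-half correlation to full-test reliability: r_full = 2 × 0.426 / (1 + 0.426) ≈ 0.5975
Then adjust to 59 items: n = 59/16 = 3.6875
r_new = n·r_full / (1 + (n − 1)·r_full) = 2.2033 / 2.6058 ≈ 0.8455

0.85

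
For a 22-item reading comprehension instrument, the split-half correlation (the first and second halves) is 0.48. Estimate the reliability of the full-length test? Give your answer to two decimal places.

Each half is half the length of the full test, so the full test is n = 2 times a half.
r_full = 2(0.48) / (1 + 0.48)
       = 0.9600 / 1.4800 = 0.6486

0.65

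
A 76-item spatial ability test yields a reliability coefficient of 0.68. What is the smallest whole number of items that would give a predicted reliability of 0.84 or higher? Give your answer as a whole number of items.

Rearranging the Spearman-Brown formula for n,
n = r*(1 − r) / [ r (1 − r*) ]
n = 0.84(1 − 0.68) / [0.68(1 − 0.84)]
n = 0.2688 / 0.1088 ≈ 2.4706
So the test needs 2.4706 × 76 ≈ 187.77 items; rounding up, 188.

188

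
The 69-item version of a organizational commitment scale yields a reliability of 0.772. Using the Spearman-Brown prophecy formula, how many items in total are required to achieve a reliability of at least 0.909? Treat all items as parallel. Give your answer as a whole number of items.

Spearman-Brown solved for the length factor n:
n = r_target (1 − r_old) / [ r_old (1 − r_target) ]
n = 0.909 × (1 − 0.772) / [ 0.772 × (1 − 0.909) ]
n = 0.207252 / 0.070252 ≈ 2.9501
So the test needs 2.9501 × 69 ≈ 203.56 items; rounding up, 204.

204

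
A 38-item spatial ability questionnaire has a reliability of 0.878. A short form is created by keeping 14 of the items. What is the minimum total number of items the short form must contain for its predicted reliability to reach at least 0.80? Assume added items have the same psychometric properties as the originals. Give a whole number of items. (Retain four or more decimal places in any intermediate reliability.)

First, r for the 14-item form: n = 14/38 = 0.3684, so r_14 = 0.3684·0.878/(1 + (0.3684 − 1)·0.878) = 0.7261
Length factor from the short form to reach 0.80: n' = 0.80(1 − 0.7261) / [0.7261(1 − 0.80)] ≈ 1.5089
Items = 1.5089 × 14 ≈ 21.12 → 22

22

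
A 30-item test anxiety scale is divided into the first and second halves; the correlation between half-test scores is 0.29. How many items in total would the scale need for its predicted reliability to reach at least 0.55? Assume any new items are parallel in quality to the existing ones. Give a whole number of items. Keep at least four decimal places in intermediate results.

r_full = 2(0.29)/(1 + 0.29) = 0.4496
n = r_tgt(1 − r_full) / [r_full(1 − r_tgt)] = 0.55 × 0.5504 / (0.4496 × 0.45) ≈ 1.4962
Items = 1.4962 × 30 ≈ 44.89 → 45

45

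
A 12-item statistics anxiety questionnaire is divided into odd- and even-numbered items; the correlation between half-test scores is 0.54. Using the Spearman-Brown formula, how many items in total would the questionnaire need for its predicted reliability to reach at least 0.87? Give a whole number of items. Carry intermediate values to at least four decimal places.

r_full = 2(0.54)/(1 + 0.54) = 0.7013
Solve Spearman-Brown for n: n = 0.87(1 − 0.7013) / [0.7013(1 − 0.87)] = 2.8504
Items = 2.8504 × 12 ≈ 34.20 → 35

35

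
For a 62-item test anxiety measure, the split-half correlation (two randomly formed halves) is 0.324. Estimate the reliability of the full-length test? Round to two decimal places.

0.49

Apply the Spearman-Brown correction with n = 2:
r_full = 2r_hh / (1 + r_hh) = 2 × 0.324 / (1 + 0.324)
       = 0.6480 / 1.3240 = 0.4894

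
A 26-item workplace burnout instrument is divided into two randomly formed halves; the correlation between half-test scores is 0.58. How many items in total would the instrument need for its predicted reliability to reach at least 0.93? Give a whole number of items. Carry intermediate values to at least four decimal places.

126

Corrected full-test reliability: r_full = 2 × 0.58 / (1 + 0.58) ≈ 0.7342
n = r_tgt(1 − r_full) / [r_full(1 − r_tgt)] = 0.93 × 0.2658 / (0.7342 × 0.07) ≈ 4.8098
Required items = 4.8098 × 26 = 125.05, so 126 items.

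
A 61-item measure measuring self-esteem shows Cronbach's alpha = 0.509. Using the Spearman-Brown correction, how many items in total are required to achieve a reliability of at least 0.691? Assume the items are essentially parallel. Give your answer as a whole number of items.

Rearranging the Spearman-Brown formula for n,
n = r*(1 − r) / [ r (1 − r*) ]
n = 0.691(1 − 0.509) / [0.509(1 − 0.691)]
  = 0.339281 / 0.157281 = 2.1572
Items needed = n × 61 = 2.1572 × 61 ≈ 131.59 → round up to 132

132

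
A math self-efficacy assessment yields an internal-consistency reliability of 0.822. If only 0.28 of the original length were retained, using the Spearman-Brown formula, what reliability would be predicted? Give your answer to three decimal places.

By Spearman-Brown, r_new = n r / (1 + (n − 1) r).
r_new = 0.28·0.822 / [1 + (0.28 − 1)·0.822]
     = 0.2302 / 0.4082 = 0.5639

0.564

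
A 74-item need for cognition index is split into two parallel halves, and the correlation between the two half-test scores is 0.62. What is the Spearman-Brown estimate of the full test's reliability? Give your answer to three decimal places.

0.765

r_full = 2(0.62) / (1 + 0.62)
r_full = 1.2400 / 1.6200 ≈ 0.7654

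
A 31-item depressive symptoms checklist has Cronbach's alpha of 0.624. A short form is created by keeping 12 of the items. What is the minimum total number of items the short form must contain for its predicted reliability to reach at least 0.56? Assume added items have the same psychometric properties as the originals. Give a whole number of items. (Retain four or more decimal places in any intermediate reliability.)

First, r for the 12-item form: n = 12/31 = 0.3871, so r_12 = 0.3871·0.624/(1 + (0.3871 − 1)·0.624) = 0.3911
Length factor from the short form to reach 0.56: n' = 0.56(1 − 0.3911) / [0.3911(1 − 0.56)] ≈ 1.9815
Total items = 1.9815 × 12 = 23.78, rounded up to 24.

24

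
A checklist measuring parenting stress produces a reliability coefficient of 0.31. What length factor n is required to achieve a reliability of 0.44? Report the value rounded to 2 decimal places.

1.75

Invert Spearman-Brown to solve for n:
n = r_target (1 − r_old) / [ r_old (1 − r_target) ]
n = 0.44(1 − 0.31) / [0.31(1 − 0.44)]
n = 0.3036 / 0.1736 ≈ 1.7488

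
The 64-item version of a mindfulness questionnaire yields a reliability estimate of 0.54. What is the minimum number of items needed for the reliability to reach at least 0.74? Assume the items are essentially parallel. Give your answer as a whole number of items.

Spearman-Brown solved for the length factor n:
n = r*(1 − r) / [ r (1 − r*) ]
n = 0.74(1 − 0.54) / [0.54(1 − 0.74)]
  = 0.3404 / 0.1404 = 2.4245
2.4245 × 64 = 155.17 → 156 items

156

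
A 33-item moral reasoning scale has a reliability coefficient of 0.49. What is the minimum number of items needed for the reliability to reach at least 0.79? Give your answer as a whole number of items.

Spearman-Brown solved for the length factor n:
n = r*(1 − r) / [ r (1 − r*) ]
n = 0.79(1 − 0.49) / [0.49(1 − 0.79)]
  = 0.4029 / 0.1029 = 3.9155
3.9155 × 33 = 129.21 → 130 items

130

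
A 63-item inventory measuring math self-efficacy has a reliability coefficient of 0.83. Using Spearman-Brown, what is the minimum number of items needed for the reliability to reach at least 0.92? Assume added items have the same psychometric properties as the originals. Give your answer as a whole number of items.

n = [0.92 × 0.17] / [0.83 × 0.08]
  = 0.1564 / 0.0664 = 2.3554
2.3554 × 63 = 148.39 → 149 items

149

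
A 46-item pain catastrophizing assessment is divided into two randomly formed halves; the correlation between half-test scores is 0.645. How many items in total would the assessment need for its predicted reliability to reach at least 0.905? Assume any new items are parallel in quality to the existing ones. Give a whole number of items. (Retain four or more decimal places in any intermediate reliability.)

121

r_full = 2(0.645)/(1 + 0.645) = 0.7842
n = r_tgt(1 − r_full) / [r_full(1 − r_tgt)] = 0.905 × 0.2158 / (0.7842 × 0.095) ≈ 2.6215
Required items = 2.6215 × 46 = 120.59, so 121 items.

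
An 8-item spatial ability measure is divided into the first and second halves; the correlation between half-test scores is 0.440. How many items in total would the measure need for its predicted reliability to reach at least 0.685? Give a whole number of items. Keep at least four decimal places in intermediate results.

12

Corrected full-test reliability: r_full = 2 × 0.440 / (1 + 0.440) ≈ 0.6111
n = r_tgt(1 − r_full) / [r_full(1 − r_tgt)] = 0.685 × 0.3889 / (0.6111 × 0.315) ≈ 1.3839
Required items = 1.3839 × 8 = 11.07, so 12 items.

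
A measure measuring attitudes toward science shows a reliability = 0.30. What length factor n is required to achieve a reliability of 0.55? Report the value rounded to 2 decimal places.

n = 0.55(1 − 0.30) / [0.30(1 − 0.55)]
  = 0.3850 / 0.1350 = 2.8519

2.85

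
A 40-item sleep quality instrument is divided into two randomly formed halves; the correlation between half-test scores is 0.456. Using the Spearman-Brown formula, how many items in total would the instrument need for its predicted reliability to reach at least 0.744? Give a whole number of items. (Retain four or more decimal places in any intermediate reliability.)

r_full = 2(0.456)/(1 + 0.456) = 0.6264
Solve Spearman-Brown for n: n = 0.744(1 − 0.6264) / [0.6264(1 − 0.744)] = 1.7334
Required items = 1.7334 × 40 = 69.34, so 70 items.

70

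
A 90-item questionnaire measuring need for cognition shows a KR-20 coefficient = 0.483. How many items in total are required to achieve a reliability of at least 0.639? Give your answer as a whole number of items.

171

Invert Spearman-Brown to solve for n:
n = r*(1 − r) / [ r (1 − r*) ]
n = 0.639 × (1 − 0.483) / [ 0.483 × (1 − 0.639) ]
  = 0.330363 / 0.174363 = 1.8947
1.8947 × 90 = 170.52 → 171 items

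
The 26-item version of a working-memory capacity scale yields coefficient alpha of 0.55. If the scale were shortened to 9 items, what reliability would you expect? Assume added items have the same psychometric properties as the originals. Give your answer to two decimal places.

0.30

The new length is 9/26 = 0.3462 times the old.
r_new = (0.3462 × 0.55) / (1 + (0.3462 − 1) × 0.55)
     = 0.1904 / 0.6404 = 0.2973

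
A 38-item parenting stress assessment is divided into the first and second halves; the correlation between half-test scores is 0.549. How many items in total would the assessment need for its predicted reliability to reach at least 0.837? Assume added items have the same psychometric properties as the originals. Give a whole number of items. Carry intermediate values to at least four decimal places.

81

Corrected full-test reliability: r_full = 2 × 0.549 / (1 + 0.549) ≈ 0.7088
Solve Spearman-Brown for n: n = 0.837(1 − 0.7088) / [0.7088(1 − 0.837)] = 2.1096
Items = 2.1096 × 38 ≈ 80.16 → 81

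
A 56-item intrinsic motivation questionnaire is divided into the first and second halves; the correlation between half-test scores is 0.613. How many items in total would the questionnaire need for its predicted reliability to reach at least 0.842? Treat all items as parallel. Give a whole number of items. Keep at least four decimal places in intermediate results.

Corrected full-test reliability: r_full = 2 × 0.613 / (1 + 0.613) ≈ 0.7601
n = r_tgt(1 − r_full) / [r_full(1 − r_tgt)] = 0.842 × 0.2399 / (0.7601 × 0.158) ≈ 1.6820
Required items = 1.6820 × 56 = 94.19, so 95 items.

95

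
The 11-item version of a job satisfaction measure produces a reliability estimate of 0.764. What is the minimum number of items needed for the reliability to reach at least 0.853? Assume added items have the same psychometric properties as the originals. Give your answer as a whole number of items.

Invert Spearman-Brown to solve for n:
n = r*(1 − r) / [ r (1 − r*) ]
n = 0.853 × (1 − 0.764) / [ 0.764 × (1 − 0.853) ]
n = 0.201308 / 0.112308 ≈ 1.7925
So the test needs 1.7925 × 11 ≈ 19.72 items; rounding up, 20.

20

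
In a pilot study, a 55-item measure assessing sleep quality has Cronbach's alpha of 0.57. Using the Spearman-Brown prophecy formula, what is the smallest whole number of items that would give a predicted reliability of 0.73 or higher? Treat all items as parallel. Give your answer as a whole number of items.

113

Spearman-Brown solved for the length factor n:
n = r_target (1 − r_old) / [ r_old (1 − r_target) ]
n = 0.73(1 − 0.57) / [0.57(1 − 0.73)]
  = 0.3139 / 0.1539 = 2.0396
So the test needs 2.0396 × 55 ≈ 112.18 items; rounding up, 113.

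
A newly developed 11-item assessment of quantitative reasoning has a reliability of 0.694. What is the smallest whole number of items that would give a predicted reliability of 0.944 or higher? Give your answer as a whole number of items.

Rearranging the Spearman-Brown formula for n,
n = r*(1 − r) / [ r (1 − r*) ]
n = 0.944 × (1 − 0.694) / [ 0.694 × (1 − 0.944) ]
n = 0.288864 / 0.038864 ≈ 7.4327
7.4327 × 11 = 81.76 → 82 items

82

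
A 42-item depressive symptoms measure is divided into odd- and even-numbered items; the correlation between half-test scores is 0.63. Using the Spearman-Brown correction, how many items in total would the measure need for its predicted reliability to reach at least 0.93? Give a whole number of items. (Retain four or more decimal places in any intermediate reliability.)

164

r_full = 2(0.63)/(1 + 0.63) = 0.7730
n = r_tgt(1 − r_full) / [r_full(1 − r_tgt)] = 0.93 × 0.2270 / (0.7730 × 0.07) ≈ 3.9015
Items = 3.9015 × 42 ≈ 163.86 → 164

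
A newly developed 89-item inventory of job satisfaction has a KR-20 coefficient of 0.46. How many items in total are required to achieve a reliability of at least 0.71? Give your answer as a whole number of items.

n = 0.71 × (1 − 0.46) / [ 0.46 × (1 − 0.71) ]
n = 0.3834 / 0.1334 ≈ 2.8741
Items needed = n × 89 = 2.8741 × 89 ≈ 255.79 → round up to 256

256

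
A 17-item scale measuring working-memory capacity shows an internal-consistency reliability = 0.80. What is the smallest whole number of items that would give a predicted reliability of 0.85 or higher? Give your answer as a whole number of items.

Invert Spearman-Brown to solve for n:
n = r*(1 − r) / [ r (1 − r*) ]
n = 0.85 × (1 − 0.80) / [ 0.80 × (1 − 0.85) ]
n = 0.1700 / 0.1200 ≈ 1.4167
1.4167 × 17 = 24.08 → 25 items

25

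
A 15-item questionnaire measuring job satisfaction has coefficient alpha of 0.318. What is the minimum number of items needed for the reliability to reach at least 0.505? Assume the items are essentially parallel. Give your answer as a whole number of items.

n = [0.505 × 0.682] / [0.318 × 0.495]
n = 0.344410 / 0.157410 ≈ 2.1880
Items needed = n × 15 = 2.1880 × 15 ≈ 32.82 → round up to 33

33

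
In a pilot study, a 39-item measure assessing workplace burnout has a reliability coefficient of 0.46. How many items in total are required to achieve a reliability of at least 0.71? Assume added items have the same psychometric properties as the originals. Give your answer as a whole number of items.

n = 0.71 × (1 − 0.46) / [ 0.46 × (1 − 0.71) ]
  = 0.3834 / 0.1334 = 2.8741
Items needed = n × 39 = 2.8741 × 39 ≈ 112.09 → round up to 113

113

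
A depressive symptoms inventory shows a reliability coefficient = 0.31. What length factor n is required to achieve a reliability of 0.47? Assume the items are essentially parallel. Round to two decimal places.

Rearranging the Spearman-Brown formula for n,
n = r_target (1 − r_old) / [ r_old (1 − r_target) ]
n = 0.47(1 − 0.31) / [0.31(1 − 0.47)]
n = 0.3243 / 0.1643 ≈ 1.9738

1.97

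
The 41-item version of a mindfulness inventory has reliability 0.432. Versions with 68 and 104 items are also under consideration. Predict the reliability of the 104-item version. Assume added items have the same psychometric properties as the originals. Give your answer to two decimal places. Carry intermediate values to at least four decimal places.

0.66

Only the ratio of lengths matters: n = 104/41 = 2.5366
r_{104} = n·r / (1 + (n − 1)·r) = 1.0958 / 1.6638 ≈ 0.6586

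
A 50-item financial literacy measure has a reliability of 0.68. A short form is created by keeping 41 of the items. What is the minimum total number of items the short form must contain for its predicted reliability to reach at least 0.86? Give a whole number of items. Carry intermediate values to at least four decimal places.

145

First, r for the 41-item form: n = 41/50 = 0.8200, so r_41 = 0.8200·0.68/(1 + (0.8200 − 1)·0.68) = 0.6354
Length factor from the short form to reach 0.86: n' = 0.86(1 − 0.6354) / [0.6354(1 − 0.86)] ≈ 3.5248
Total items = 3.5248 × 41 = 144.52, rounded up to 145.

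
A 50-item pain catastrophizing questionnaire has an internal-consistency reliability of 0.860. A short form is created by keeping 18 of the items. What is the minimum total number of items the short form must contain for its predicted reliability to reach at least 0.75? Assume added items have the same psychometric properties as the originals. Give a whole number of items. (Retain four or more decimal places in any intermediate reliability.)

First, r for the 18-item form: n = 18/50 = 0.3600, so r_18 = 0.3600·0.860/(1 + (0.3600 − 1)·0.860) = 0.6886
Then solve for n' with r_old = 0.6886, r_target = 0.75: n' = 0.75(1 − 0.6886)/[0.6886(1 − 0.75)] = 1.3567
Items = 1.3567 × 18 ≈ 24.42 → 25

25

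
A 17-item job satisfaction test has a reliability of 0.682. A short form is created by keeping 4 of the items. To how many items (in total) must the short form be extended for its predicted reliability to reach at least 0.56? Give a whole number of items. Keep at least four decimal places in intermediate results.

11

First, r for the 4-item form: n = 4/17 = 0.2353, so r_4 = 0.2353·0.682/(1 + (0.2353 − 1)·0.682) = 0.3354
Length factor from the short form to reach 0.56: n' = 0.56(1 − 0.3354) / [0.3354(1 − 0.56)] ≈ 2.5219
Items = 2.5219 × 4 ≈ 10.09 → 11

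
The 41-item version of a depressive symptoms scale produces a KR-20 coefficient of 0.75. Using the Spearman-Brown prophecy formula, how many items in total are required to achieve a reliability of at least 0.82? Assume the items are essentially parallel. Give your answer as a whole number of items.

63

Invert Spearman-Brown to solve for n:
n = r_target (1 − r_old) / [ r_old (1 − r_target) ]
n = 0.82 × (1 − 0.75) / [ 0.75 × (1 − 0.82) ]
  = 0.2050 / 0.1350 = 1.5185
1.5185 × 41 = 62.26 → 63 items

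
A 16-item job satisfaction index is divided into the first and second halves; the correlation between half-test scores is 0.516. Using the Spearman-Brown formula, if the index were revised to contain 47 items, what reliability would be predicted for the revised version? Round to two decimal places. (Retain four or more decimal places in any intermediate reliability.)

Full-test reliability from the split-half r: r_full = 2(0.516)/(1 + 0.516) = 0.6807
Then adjust to 47 items: n = 47/16 = 2.9375
r_new = n·r_full / (1 + (n − 1)·r_full) = 1.9996 / 2.3189 ≈ 0.8623

0.86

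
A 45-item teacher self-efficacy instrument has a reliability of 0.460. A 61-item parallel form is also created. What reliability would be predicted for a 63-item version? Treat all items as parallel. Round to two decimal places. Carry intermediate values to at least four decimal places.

0.54

The 61-item form is not needed; work directly from the 45-item form with n = 63/45 = 1.4000.
r_{63} = n·r / (1 + (n − 1)·r) = 0.6440 / 1.1840 ≈ 0.5439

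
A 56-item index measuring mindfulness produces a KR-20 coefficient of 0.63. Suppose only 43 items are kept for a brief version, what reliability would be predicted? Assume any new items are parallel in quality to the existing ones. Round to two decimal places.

0.57

The new length is 43/56 = 0.7679 times the old.
r_new = 0.7679·0.63 / [1 + (0.7679 − 1)·0.63]
r_new = 0.4838 / 0.8538 ≈ 0.5666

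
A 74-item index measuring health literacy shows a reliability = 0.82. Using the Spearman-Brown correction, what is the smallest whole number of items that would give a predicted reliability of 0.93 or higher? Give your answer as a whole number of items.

n = [0.93 × 0.18] / [0.82 × 0.07]
n = 0.1674 / 0.0574 ≈ 2.9164
2.9164 × 74 = 215.81 → 216 items

216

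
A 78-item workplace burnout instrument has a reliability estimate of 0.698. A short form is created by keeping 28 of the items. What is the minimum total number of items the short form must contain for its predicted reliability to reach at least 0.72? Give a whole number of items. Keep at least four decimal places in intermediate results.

First, r for the 28-item form: n = 28/78 = 0.3590, so r_28 = 0.3590·0.698/(1 + (0.3590 − 1)·0.698) = 0.4535
Length factor from the short form to reach 0.72: n' = 0.72(1 − 0.4535) / [0.4535(1 − 0.72)] ≈ 3.0988
Total items = 3.0988 × 28 = 86.77, rounded up to 87.

87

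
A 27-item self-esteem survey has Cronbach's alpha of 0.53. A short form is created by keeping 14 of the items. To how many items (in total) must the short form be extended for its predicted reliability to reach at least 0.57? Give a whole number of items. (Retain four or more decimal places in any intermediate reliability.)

First, r for the 14-item form: n = 14/27 = 0.5185, so r_14 = 0.5185·0.53/(1 + (0.5185 − 1)·0.53) = 0.3690
Length factor from the short form to reach 0.57: n' = 0.57(1 − 0.3690) / [0.3690(1 − 0.57)] ≈ 2.2668
Items = 2.2668 × 14 ≈ 31.74 → 32

32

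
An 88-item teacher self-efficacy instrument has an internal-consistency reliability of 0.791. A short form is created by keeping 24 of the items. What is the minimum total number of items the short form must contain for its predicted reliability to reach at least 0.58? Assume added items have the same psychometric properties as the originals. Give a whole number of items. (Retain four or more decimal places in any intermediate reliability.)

Short-form reliability: n = 24/88 = 0.2727; r_24 = n·r/(1+(n−1)r) ≈ 0.5079
Length factor from the short form to reach 0.58: n' = 0.58(1 − 0.5079) / [0.5079(1 − 0.58)] ≈ 1.3380
Items = 1.3380 × 24 ≈ 32.11 → 33

33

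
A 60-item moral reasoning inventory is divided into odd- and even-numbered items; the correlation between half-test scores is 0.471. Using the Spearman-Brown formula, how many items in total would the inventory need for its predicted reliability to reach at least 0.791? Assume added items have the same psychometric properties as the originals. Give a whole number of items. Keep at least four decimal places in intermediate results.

128

Corrected full-test reliability: r_full = 2 × 0.471 / (1 + 0.471) ≈ 0.6404
n = r_tgt(1 − r_full) / [r_full(1 − r_tgt)] = 0.791 × 0.3596 / (0.6404 × 0.209) ≈ 2.1252
Required items = 2.1252 × 60 = 127.51, so 128 items.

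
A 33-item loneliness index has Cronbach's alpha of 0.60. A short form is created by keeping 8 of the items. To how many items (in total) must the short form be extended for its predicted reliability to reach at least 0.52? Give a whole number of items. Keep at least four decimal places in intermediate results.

24

Short-form reliability: n = 8/33 = 0.2424; r_8 = n·r/(1+(n−1)r) ≈ 0.2666
Then solve for n' with r_old = 0.2666, r_target = 0.52: n' = 0.52(1 − 0.2666)/[0.2666(1 − 0.52)] = 2.9802
Total items = 2.9802 × 8 = 23.84, rounded up to 24.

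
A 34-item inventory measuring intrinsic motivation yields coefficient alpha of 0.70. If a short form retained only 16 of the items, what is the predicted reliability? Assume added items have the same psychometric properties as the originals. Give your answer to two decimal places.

The new length is 16/34 = 0.4706 times the old.
r_new = 0.4706·0.70 / [1 + (0.4706 − 1)·0.70]
r_new = 0.3294 / 0.6294 ≈ 0.5234

0.52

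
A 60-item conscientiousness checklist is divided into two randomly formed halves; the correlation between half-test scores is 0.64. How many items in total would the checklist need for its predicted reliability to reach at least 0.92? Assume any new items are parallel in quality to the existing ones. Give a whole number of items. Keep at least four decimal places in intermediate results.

195

r_full = 2(0.64)/(1 + 0.64) = 0.7805
n = r_tgt(1 − r_full) / [r_full(1 − r_tgt)] = 0.92 × 0.2195 / (0.7805 × 0.08) ≈ 3.2341
Items = 3.2341 × 60 ≈ 194.05 → 195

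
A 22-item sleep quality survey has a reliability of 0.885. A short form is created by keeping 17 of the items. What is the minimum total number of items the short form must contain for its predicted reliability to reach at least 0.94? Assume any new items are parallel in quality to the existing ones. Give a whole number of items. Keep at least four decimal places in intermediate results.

First, r for the 17-item form: n = 17/22 = 0.7727, so r_17 = 0.7727·0.885/(1 + (0.7727 − 1)·0.885) = 0.8560
Length factor from the short form to reach 0.94: n' = 0.94(1 − 0.8560) / [0.8560(1 − 0.94)] ≈ 2.6355
Items = 2.6355 × 17 ≈ 44.80 → 45

45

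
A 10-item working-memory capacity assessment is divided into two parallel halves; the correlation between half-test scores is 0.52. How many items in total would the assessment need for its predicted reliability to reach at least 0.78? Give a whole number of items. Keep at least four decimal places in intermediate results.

17

r_full = 2(0.52)/(1 + 0.52) = 0.6842
n = r_tgt(1 − r_full) / [r_full(1 − r_tgt)] = 0.78 × 0.3158 / (0.6842 × 0.22) ≈ 1.6364
Items = 1.6364 × 10 ≈ 16.36 → 17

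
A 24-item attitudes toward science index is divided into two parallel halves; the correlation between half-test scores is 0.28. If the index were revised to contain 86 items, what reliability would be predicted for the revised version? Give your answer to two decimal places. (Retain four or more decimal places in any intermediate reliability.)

First correct the split-half correlation to full-test reliability: r_full = 2 × 0.28 / (1 + 0.28) ≈ 0.4375
Length factor from 24 to 86 items: n = 86/24 = 3.5833
r_new = n·r_full / (1 + (n − 1)·r_full) = 1.5677 / 2.1302 ≈ 0.7359

0.74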